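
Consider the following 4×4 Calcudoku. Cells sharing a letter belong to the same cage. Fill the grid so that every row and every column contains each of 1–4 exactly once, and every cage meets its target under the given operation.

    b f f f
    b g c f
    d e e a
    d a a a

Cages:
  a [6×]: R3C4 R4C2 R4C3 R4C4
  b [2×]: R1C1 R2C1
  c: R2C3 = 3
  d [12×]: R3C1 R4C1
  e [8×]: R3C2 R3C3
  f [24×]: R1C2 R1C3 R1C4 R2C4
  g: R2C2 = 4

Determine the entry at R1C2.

3

G is a freebie, which forces R2C2 = 4.
Cage c is a single given cell, leaving R2C3 = 3.
4 is placed in column 2; hence R3C2 = 2.
Row 3 already has 2, leaving R3C3 = 4.
The 4 cells of cage a must have product 6, so R3C4 = 1.
Cage f has product 24; hence R1C2 = 3.
Cage f has product 24, leaving R1C3 = 1.
The 4 cells of cage f must have product 24, which forces R1C4 = 4.
1 is placed in column 4, leaving R2C4 = 2.
4 is placed in row 3, which forces R3C1 = 3.
Cage d's pair has product 12; hence R4C1 = 4.
Column 2 now contains 3; hence R4C2 = 1.
Column 3 already has 1; hence R4C3 = 2.
Column 4 already has 2, leaving R4C4 = 3.
1 is placed in row 1, leaving R1C1 = 2.
Row 2 already has 2; hence R2C1 = 1.
The full grid is 2 3 1 4 / 1 4 3 2 / 3 2 4 1 / 4 1 2 3.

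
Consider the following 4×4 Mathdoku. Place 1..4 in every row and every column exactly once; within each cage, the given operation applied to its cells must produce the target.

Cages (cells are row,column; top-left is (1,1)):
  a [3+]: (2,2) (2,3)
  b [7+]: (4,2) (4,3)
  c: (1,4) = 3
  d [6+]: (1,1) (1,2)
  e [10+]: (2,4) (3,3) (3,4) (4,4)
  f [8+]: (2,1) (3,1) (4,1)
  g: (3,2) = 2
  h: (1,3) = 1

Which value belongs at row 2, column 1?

3

Cage h is given, which forces (1,3) = 1.
C is a freebie; hence (1,4) = 3.
Column 3 already has 1, so (2,3) = 2.
Cage g is a single given cell, which forces (3,2) = 2.
Cage d's pair has sum 6; hence (1,1) = 2.
Column 2 now contains 2, which forces (1,2) = 4.
Row 2 already has 2, leaving (2,2) = 1.
Row 2 now contains 1, leaving (2,4) = 4.
Cage e has sum 10; hence (3,3) = 3.
4 is placed in column 4, which forces (3,4) = 1.
Column 2 already has 4, which forces (4,2) = 3.
3 is placed in column 3, so (4,3) = 4.
Cage e has sum 10, so (4,4) = 2.
Row 2 already has 4, so (2,1) = 3.
Row 3 already has 1, so (3,1) = 4.
Row 4 already has 4, so (4,1) = 1.
The full grid is 2 4 1 3 / 3 1 2 4 / 4 2 3 1 / 1 3 4 2.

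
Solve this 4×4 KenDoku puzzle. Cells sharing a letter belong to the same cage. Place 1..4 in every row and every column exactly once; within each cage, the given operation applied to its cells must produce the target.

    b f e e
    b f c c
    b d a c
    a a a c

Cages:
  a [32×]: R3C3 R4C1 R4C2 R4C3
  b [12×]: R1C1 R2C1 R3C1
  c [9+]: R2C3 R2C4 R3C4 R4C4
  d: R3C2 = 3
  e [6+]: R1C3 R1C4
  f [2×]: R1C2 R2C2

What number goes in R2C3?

Cage d is given, leaving R3C2 = 3.
The 4 cells of cage a must have product 32, which forces R3C3 = 4.
Column 3 now contains 4, so R1C3 = 2.
Cage e needs two cells with sum 6, which forces R1C4 = 4.
4 is placed in row 3, which forces R3C1 = 1.
1 is placed in row 3, so R3C4 = 2.
Column 3 already has 2, which forces R4C3 = 1.
Row 4 now contains 1, so R4C4 = 3.
4 is placed in row 1, leaving R1C1 = 3.
2 is placed in row 1, so R1C2 = 1.
Cage b needs product 12, which forces R2C1 = 4.
Cage f needs two cells with product 2, leaving R2C2 = 2.
Column 3 now contains 1, which forces R2C3 = 3.
Column 4 already has 3, which forces R2C4 = 1.
Column 1 already has 4, leaving R4C1 = 2.
2 is placed in column 2; hence R4C2 = 4.
The full grid is 3 1 2 4 / 4 2 3 1 / 1 3 4 2 / 2 4 1 3.

3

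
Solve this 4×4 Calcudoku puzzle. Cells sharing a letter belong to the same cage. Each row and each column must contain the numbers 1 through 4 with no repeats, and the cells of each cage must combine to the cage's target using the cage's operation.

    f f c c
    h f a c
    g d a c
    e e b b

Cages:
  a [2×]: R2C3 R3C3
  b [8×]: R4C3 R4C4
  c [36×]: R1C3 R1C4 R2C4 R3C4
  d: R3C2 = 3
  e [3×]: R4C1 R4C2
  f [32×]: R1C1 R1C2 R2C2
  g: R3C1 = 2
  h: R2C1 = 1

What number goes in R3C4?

4

The 3 cells of cage f must have product 32, which forces R1C1 = 4.
The 3 cells of cage f must have product 32; hence R1C2 = 2.
Cage c has product 36; hence R1C3 = 3.
Row 1 already has 4, which forces R1C4 = 1.
H is a freebie; hence R2C1 = 1.
Cage f needs product 32, so R2C2 = 4.
Row 2 already has 1; hence R2C3 = 2.
Row 2 already has 4, so R2C4 = 3.
Cage g is given; hence R3C1 = 2.
Cage d is given, which forces R3C2 = 3.
2 is placed in column 3, which forces R3C3 = 1.
Column 4 now contains 3; hence R3C4 = 4.
Column 1 now contains 1, leaving R4C1 = 3.
Column 2 already has 3; hence R4C2 = 1.
2 is placed in column 3; hence R4C3 = 4.
4 is placed in column 4; hence R4C4 = 2.
Filled in: 4 2 3 1 / 1 4 2 3 / 2 3 1 4 / 3 1 4 2.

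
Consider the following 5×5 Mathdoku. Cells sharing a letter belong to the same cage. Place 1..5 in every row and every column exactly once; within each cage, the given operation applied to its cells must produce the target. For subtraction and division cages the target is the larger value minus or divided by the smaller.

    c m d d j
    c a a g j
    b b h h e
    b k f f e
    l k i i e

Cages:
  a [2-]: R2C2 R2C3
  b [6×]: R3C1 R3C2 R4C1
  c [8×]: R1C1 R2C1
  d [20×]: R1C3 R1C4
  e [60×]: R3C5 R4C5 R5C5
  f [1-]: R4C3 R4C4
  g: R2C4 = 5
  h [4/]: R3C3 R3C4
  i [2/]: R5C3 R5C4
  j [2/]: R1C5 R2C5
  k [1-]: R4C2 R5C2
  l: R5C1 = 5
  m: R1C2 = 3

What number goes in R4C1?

1

Cage m is given, leaving R1C2 = 3.
G is a freebie, which forces R2C4 = 5.
Cage l is a single given cell, which forces R5C1 = 5.
Cage d needs two cells with product 20; hence R1C3 = 5.
5 is placed in column 4, leaving R1C4 = 4.
Column 4 now contains 4, which forces R3C4 = 1.
Column 4 already has 1, so R5C4 = 2.
Row 1 now contains 4, so R1C1 = 2.
2 is placed in row 1, so R1C5 = 1.
The two cells of cage c must have product 8; hence R2C1 = 4.
4 is placed in row 2, which forces R2C5 = 2.
Cage b has product 6, so R3C1 = 3.
1 is placed in row 3, so R3C2 = 2.
1 is placed in row 3; hence R3C3 = 4.
4 is placed in row 3, so R3C5 = 5.
The 3 cells of cage b must have product 6, which forces R4C1 = 1.
Column 2 already has 2, so R4C2 = 5.
4 is placed in column 3, leaving R4C3 = 2.
Column 4 now contains 2; hence R4C4 = 3.
3 is placed in row 4; hence R4C5 = 4.
4 is placed in column 3, which forces R5C3 = 1.
4 is placed in column 5, so R5C5 = 3.
Row 2 already has 2, leaving R2C2 = 1.
Row 2 already has 2, so R2C3 = 3.
Row 5 already has 1, so R5C2 = 4.
Filled in: 2 3 5 4 1 / 4 1 3 5 2 / 3 2 4 1 5 / 1 5 2 3 4 / 5 4 1 2 3.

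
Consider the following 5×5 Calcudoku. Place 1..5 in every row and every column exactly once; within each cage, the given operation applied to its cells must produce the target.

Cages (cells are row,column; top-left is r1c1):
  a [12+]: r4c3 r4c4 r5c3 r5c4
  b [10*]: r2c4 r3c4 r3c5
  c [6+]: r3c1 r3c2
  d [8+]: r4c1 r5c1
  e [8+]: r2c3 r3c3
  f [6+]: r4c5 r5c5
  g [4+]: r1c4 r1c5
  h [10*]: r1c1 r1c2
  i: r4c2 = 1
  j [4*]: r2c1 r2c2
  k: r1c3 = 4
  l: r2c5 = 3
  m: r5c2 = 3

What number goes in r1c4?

3

K is a freebie; hence r1c3 = 4.
Cage l is a single given cell, so r2c5 = 3.
Cage i is given; hence r4c2 = 1.
M is a freebie, so r5c2 = 3.
Cage g needs two cells with sum 4, which forces r1c4 = 3.
Column 5 already has 3; hence r1c5 = 1.
Cage j needs two cells with product 4, so r2c1 = 1.
1 is placed in column 2; hence r2c2 = 4.
Row 2 already has 3; hence r2c3 = 5.
5 is placed in row 2, leaving r2c4 = 2.
The two cells of cage e must have sum 8, leaving r3c3 = 3.
Cage d's pair has sum 8, so r4c1 = 3.
Column 3 now contains 3; hence r4c3 = 2.
Row 5 now contains 3, which forces r5c1 = 5.
Column 3 already has 2, so r5c3 = 1.
Row 5 already has 1, which forces r5c4 = 4.
4 is placed in row 5; hence r5c5 = 2.
5 is placed in column 1; hence r1c1 = 2.
The two cells of cage h must have product 10, so r1c2 = 5.
The two cells of cage c must have sum 6; hence r3c1 = 4.
Cage c needs two cells with sum 6, which forces r3c2 = 2.
The 3 cells of cage b must have product 10, which forces r3c4 = 1.
2 is placed in column 5; hence r3c5 = 5.
Column 4 already has 4, which forces r4c4 = 5.
The two cells of cage f must have sum 6; hence r4c5 = 4.
The full grid is 2 5 4 3 1 / 1 4 5 2 3 / 4 2 3 1 5 / 3 1 2 5 4 / 5 3 1 4 2.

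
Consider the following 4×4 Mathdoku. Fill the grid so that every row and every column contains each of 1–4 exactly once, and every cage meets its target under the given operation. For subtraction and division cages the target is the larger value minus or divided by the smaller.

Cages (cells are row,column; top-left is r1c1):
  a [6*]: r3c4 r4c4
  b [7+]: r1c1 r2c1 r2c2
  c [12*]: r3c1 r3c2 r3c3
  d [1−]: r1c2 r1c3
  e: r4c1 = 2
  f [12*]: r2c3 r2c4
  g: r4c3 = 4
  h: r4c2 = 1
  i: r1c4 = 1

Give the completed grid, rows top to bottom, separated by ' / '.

4 3 2 1 / 1 2 3 4 / 3 4 1 2 / 2 1 4 3

Cage i is given, which forces r1c4 = 1.
Cage e is a single given cell, so r4c1 = 2.
Cage h is a single given cell; hence r4c2 = 1.
Cage g is given; hence r4c3 = 4.
2 is placed in row 4, which forces r4c4 = 3.
Cage b has sum 7, which forces r2c1 = 1.
Column 3 already has 4, which forces r2c3 = 3.
Column 4 now contains 3; hence r2c4 = 4.
3 is placed in column 3, so r3c3 = 1.
Column 4 now contains 3, which forces r3c4 = 2.
Cage b needs sum 7, which forces r1c1 = 4.
Cage d's pair has difference 1; hence r1c2 = 3.
3 is placed in column 3, leaving r1c3 = 2.
Row 2 now contains 3; hence r2c2 = 2.
4 is placed in column 1; hence r3c1 = 3.
3 is placed in column 2; hence r3c2 = 4.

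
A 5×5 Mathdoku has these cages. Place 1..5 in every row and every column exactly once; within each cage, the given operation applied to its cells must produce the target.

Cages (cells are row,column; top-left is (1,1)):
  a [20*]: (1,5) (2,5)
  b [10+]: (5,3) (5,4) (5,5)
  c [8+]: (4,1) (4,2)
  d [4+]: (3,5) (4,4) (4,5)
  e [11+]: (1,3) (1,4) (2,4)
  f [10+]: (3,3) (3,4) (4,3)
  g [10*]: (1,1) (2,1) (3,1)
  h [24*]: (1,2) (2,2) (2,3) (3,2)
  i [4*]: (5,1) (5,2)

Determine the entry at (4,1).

3

Cage d has sum 4, so (3,5) = 1.
The 3 cells of cage d must have sum 4, leaving (4,4) = 1.
Cage d has sum 4, so (4,5) = 2.
In row 4, 4 can only go at (4,3), so (4,3) = 4.
Cage f needs sum 10; hence (3,3) = 2.
Cage f has sum 10, leaving (3,4) = 4.
Cage e has sum 11, leaving (1,3) = 3.
Cage e has sum 11, leaving (1,4) = 5.
Row 1 now contains 5, so (1,5) = 4.
Cage h needs product 24, so (2,3) = 1.
The 3 cells of cage e must have sum 11, so (2,4) = 3.
Column 5 already has 4, leaving (2,5) = 5.
2 is placed in row 3; hence (3,1) = 5.
Row 3 now contains 4, so (3,2) = 3.
5 is placed in column 1; hence (4,1) = 3.
3 is placed in column 2; hence (4,2) = 5.
Column 3 now contains 1, so (5,3) = 5.
Column 4 now contains 5, which forces (5,4) = 2.
Column 5 now contains 5; hence (5,5) = 3.
Cage g needs product 10, so (1,1) = 1.
Row 1 already has 4, which forces (1,2) = 2.
Row 2 already has 1, which forces (2,1) = 2.
Cage h needs product 24, so (2,2) = 4.
Column 1 now contains 1, so (5,1) = 4.
4 is placed in column 2, leaving (5,2) = 1.
Filled in: 1 2 3 5 4 / 2 4 1 3 5 / 5 3 2 4 1 / 3 5 4 1 2 / 4 1 5 2 3.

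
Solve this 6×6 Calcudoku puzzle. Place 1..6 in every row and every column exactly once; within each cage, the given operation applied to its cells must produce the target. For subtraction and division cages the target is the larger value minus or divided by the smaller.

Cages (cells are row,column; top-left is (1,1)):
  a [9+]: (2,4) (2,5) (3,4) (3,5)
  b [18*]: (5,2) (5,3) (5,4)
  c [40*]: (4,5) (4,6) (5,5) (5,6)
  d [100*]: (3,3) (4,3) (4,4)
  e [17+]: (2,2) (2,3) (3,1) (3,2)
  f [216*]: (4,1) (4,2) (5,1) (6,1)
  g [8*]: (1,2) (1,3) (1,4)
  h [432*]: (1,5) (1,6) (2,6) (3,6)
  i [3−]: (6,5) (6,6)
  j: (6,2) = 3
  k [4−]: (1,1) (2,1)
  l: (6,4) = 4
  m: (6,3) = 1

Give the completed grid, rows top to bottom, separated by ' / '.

Cage h needs product 432, so (1,5) = 6.
Cage d has product 100, so (3,3) = 5.
Cage d needs product 100; hence (4,3) = 4.
The 3 cells of cage d must have product 100; hence (4,4) = 5.
Cage j is given; hence (6,2) = 3.
Cage m is a single given cell; hence (6,3) = 1.
L is a freebie, which forces (6,4) = 4.
The 3 cells of cage g must have product 8, leaving (1,2) = 4.
1 is placed in column 3; hence (1,3) = 2.
Cage g has product 8, leaving (1,4) = 1.
Row 1 now contains 4, so (1,6) = 3.
Column 2 now contains 3, so (4,2) = 6.
6 is placed in column 2, so (5,2) = 1.
1 is placed in row 1; hence (1,1) = 5.
The two cells of cage k must have difference 4, leaving (2,1) = 1.
Cage e needs sum 17, which forces (2,2) = 5.
Cage e needs sum 17, which forces (2,3) = 6.
Row 2 now contains 1, so (2,5) = 3.
6 is placed in row 2, leaving (2,6) = 4.
The 4 cells of cage e must have sum 17, so (3,1) = 4.
Column 2 now contains 1; hence (3,2) = 2.
Row 3 now contains 2, so (3,4) = 3.
Column 5 already has 3, so (3,5) = 1.
Column 6 now contains 4; hence (3,6) = 6.
1 is placed in column 5; hence (4,5) = 2.
Row 4 already has 2, leaving (4,6) = 1.
6 is placed in column 3, leaving (5,3) = 3.
Column 4 now contains 3; hence (5,4) = 6.
Column 6 now contains 4, which forces (5,6) = 5.
Column 5 now contains 2; hence (6,5) = 5.
Column 6 now contains 5, leaving (6,6) = 2.
Row 2 now contains 3, leaving (2,4) = 2.
Row 4 already has 2; hence (4,1) = 3.
Row 5 already has 6, so (5,1) = 2.
5 is placed in row 5, which forces (5,5) = 4.
Row 6 now contains 2; hence (6,1) = 6.

5 4 2 1 6 3 / 1 5 6 2 3 4 / 4 2 5 3 1 6 / 3 6 4 5 2 1 / 2 1 3 6 4 5 / 6 3 1 4 5 2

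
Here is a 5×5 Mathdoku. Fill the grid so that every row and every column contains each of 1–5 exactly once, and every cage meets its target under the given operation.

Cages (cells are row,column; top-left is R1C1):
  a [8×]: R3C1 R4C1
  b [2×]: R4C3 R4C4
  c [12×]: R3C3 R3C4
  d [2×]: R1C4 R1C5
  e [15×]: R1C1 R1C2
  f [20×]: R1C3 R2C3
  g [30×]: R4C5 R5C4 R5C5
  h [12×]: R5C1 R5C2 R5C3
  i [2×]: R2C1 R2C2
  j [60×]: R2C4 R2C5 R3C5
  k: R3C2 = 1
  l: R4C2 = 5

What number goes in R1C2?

3

Cage k is given, which forces R3C2 = 1.
Cage l is a single given cell, leaving R4C2 = 5.
Cage e needs two cells with product 15, which forces R1C1 = 5.
Column 2 now contains 5, leaving R1C2 = 3.
5 is placed in row 1, leaving R1C3 = 4.
The two cells of cage i must have product 2, so R2C1 = 1.
Column 2 now contains 1, which forces R2C2 = 2.
Column 3 already has 4; hence R2C3 = 5.
Column 3 already has 4, leaving R3C3 = 3.
Row 3 already has 3, leaving R3C4 = 4.
Row 3 already has 4, which forces R3C5 = 5.
3 is placed in column 2, leaving R5C2 = 4.
3 is placed in column 3; hence R5C3 = 1.
4 is placed in column 4, which forces R2C4 = 3.
The 3 cells of cage j must have product 60; hence R2C5 = 4.
Row 3 already has 4; hence R3C1 = 2.
Cage a needs two cells with product 8; hence R4C1 = 4.
Column 3 already has 1, so R4C3 = 2.
The two cells of cage b must have product 2, so R4C4 = 1.
2 is placed in row 4, so R4C5 = 3.
Row 5 now contains 4; hence R5C1 = 3.
The 3 cells of cage g must have product 30, so R5C4 = 5.
Column 5 already has 3, leaving R5C5 = 2.
1 is placed in column 4, which forces R1C4 = 2.
Column 5 now contains 2, leaving R1C5 = 1.
The full grid is 5 3 4 2 1 / 1 2 5 3 4 / 2 1 3 4 5 / 4 5 2 1 3 / 3 4 1 5 2.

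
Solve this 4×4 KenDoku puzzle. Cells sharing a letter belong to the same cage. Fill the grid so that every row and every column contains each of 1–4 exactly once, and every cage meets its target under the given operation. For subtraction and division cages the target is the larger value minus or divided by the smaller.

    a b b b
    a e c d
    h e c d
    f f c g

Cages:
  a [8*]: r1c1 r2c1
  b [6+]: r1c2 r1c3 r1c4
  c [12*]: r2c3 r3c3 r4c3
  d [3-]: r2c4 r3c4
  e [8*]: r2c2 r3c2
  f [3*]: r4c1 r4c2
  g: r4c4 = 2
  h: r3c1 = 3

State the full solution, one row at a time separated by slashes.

Cage h is given, which forces r3c1 = 3.
Column 1 now contains 3, leaving r4c1 = 1.
Row 4 already has 1; hence r4c2 = 3.
Row 4 already has 3, leaving r4c3 = 4.
Cage g is given, which forces r4c4 = 2.
Cage c needs product 12; hence r2c3 = 3.
Column 3 already has 4, which forces r3c3 = 1.
Row 3 now contains 1, so r3c4 = 4.
Cage b needs sum 6, so r1c2 = 1.
Column 3 now contains 1, leaving r1c3 = 2.
Cage b needs sum 6, which forces r1c4 = 3.
The two cells of cage e must have product 8, which forces r2c2 = 4.
Column 4 now contains 4, so r2c4 = 1.
Row 3 now contains 4, so r3c2 = 2.
2 is placed in row 1; hence r1c1 = 4.
Row 2 now contains 4, leaving r2c1 = 2.

4 1 2 3 / 2 4 3 1 / 3 2 1 4 / 1 3 4 2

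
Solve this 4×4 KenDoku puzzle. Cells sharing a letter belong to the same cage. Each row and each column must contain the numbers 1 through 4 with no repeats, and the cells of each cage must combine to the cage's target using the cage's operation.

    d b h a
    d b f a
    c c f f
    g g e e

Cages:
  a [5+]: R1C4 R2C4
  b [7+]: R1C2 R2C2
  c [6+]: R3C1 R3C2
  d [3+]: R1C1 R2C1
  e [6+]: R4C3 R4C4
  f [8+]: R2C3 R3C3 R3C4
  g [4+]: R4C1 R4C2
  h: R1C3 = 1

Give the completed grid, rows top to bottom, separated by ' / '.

Cage h is a single given cell; hence R1C3 = 1.
Row 1 now contains 1, which forces R1C1 = 2.
Cage d needs two cells with sum 3, which forces R2C1 = 1.
Column 1 already has 2, so R3C1 = 4.
Row 3 already has 4; hence R3C2 = 2.
Row 3 now contains 2, so R3C3 = 3.
Row 3 already has 3; hence R3C4 = 1.
Column 1 now contains 1, leaving R4C1 = 3.
Row 4 now contains 3, leaving R4C2 = 1.
Cage a needs two cells with sum 5, which forces R1C4 = 3.
The 3 cells of cage f must have sum 8, leaving R2C3 = 4.
The two cells of cage a must have sum 5, which forces R2C4 = 2.
Column 3 now contains 4, leaving R4C3 = 2.
Column 4 now contains 2, leaving R4C4 = 4.
Row 1 now contains 3, leaving R1C2 = 4.
4 is placed in row 2, leaving R2C2 = 3.

2 4 1 3 / 1 3 4 2 / 4 2 3 1 / 3 1 2 4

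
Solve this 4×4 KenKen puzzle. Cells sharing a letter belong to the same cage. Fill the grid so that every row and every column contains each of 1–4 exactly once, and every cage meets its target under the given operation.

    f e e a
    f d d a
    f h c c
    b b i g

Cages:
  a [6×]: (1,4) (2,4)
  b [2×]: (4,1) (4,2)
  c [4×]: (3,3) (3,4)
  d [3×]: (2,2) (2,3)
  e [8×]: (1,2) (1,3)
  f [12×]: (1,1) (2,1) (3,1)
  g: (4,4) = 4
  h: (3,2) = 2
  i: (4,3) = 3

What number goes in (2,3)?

Cage h is given, so (3,2) = 2.
Column 2 already has 2; hence (4,2) = 1.
Cage i is a single given cell, which forces (4,3) = 3.
Cage g is given, which forces (4,4) = 4.
Column 2 already has 2, leaving (1,2) = 4.
Cage e's pair has product 8, leaving (1,3) = 2.
2 is placed in row 1, which forces (1,4) = 3.
1 is placed in column 2, which forces (2,2) = 3.
Column 3 already has 3, which forces (2,3) = 1.
Column 4 now contains 3; hence (2,4) = 2.
Cage c needs two cells with product 4, so (3,3) = 4.
4 is placed in column 4, which forces (3,4) = 1.
Row 4 now contains 1, so (4,1) = 2.
Row 1 now contains 3, leaving (1,1) = 1.
Row 2 now contains 1, leaving (2,1) = 4.
Row 3 already has 1, which forces (3,1) = 3.
Completed grid: 1 4 2 3 / 4 3 1 2 / 3 2 4 1 / 2 1 3 4.

1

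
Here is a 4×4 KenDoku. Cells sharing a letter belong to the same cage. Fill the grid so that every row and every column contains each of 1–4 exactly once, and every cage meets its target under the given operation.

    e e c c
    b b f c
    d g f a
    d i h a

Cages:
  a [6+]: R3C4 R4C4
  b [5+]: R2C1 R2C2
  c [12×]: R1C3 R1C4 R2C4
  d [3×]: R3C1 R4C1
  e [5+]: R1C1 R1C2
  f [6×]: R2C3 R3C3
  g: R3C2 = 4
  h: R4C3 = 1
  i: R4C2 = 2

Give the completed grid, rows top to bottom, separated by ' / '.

G is a freebie, so R3C2 = 4.
4 is placed in row 3; hence R3C4 = 2.
Cage i is a single given cell; hence R4C2 = 2.
Cage h is given, so R4C3 = 1.
2 is placed in column 4; hence R4C4 = 4.
Cage c has product 12; hence R1C3 = 4.
Cage f needs two cells with product 6, leaving R2C3 = 2.
Cage d's pair has product 3; hence R3C1 = 1.
Row 3 now contains 2, which forces R3C3 = 3.
Row 4 already has 1; hence R4C1 = 3.
Row 1 now contains 4, so R1C1 = 2.
The two cells of cage e must have sum 5, leaving R1C2 = 3.
Row 1 already has 3; hence R1C4 = 1.
Row 2 already has 2, so R2C1 = 4.
The two cells of cage b must have sum 5, so R2C2 = 1.
Column 4 now contains 1, so R2C4 = 3.

2 3 4 1 / 4 1 2 3 / 1 4 3 2 / 3 2 1 4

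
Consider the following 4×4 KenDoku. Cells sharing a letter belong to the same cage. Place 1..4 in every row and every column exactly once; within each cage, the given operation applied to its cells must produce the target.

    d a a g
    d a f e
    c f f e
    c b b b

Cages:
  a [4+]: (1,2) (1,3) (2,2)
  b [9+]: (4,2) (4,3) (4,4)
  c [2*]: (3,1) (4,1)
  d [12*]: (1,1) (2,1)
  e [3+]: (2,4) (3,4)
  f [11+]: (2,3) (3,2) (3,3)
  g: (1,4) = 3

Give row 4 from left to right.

Cage a has sum 4, leaving (1,2) = 2.
The 3 cells of cage a must have sum 4, so (1,3) = 1.
Cage g is a single given cell, which forces (1,4) = 3.
Cage a needs sum 4, so (2,2) = 1.
Cage f needs sum 11; hence (2,3) = 4.
Row 2 now contains 1, so (2,4) = 2.
Cage f has sum 11, which forces (3,2) = 4.
Cage f has sum 11, which forces (3,3) = 3.
2 is placed in column 4, which forces (3,4) = 1.
Column 2 already has 4, leaving (4,2) = 3.
3 is placed in column 3, so (4,3) = 2.
2 is placed in column 4, so (4,4) = 4.
Row 1 already has 3, which forces (1,1) = 4.
Row 2 now contains 4, leaving (2,1) = 3.
Row 3 now contains 1, which forces (3,1) = 2.
Row 4 already has 2, so (4,1) = 1.
Completed grid: 4 2 1 3 / 3 1 4 2 / 2 4 3 1 / 1 3 2 4.

1 3 2 4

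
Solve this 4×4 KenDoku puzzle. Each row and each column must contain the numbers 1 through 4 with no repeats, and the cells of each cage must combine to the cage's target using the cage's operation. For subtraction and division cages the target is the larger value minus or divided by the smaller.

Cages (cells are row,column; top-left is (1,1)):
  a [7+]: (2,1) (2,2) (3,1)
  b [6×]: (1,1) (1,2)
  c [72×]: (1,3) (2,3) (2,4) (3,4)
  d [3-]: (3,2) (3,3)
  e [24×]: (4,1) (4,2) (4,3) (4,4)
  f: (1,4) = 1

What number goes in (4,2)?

3

F is a freebie, leaving (1,4) = 1.
Row 1 needs a 4, and only (1,3) is open for it.
The 4 cells of cage c must have product 72; hence (2,3) = 3.
The 4 cells of cage c must have product 72; hence (2,4) = 2.
Cage d's pair has difference 3, so (3,2) = 4.
Column 3 now contains 4; hence (3,3) = 1.
Cage c has product 72, which forces (3,4) = 3.
Column 3 already has 1, so (4,3) = 2.
Column 4 now contains 3, so (4,4) = 4.
The 3 cells of cage a must have sum 7, so (2,1) = 4.
4 is placed in column 2; hence (2,2) = 1.
Row 3 already has 3; hence (3,1) = 2.
Column 2 now contains 1; hence (4,2) = 3.
2 is placed in column 1; hence (1,1) = 3.
Column 2 now contains 3, which forces (1,2) = 2.
3 is placed in row 4, which forces (4,1) = 1.
Filled in: 3 2 4 1 / 4 1 3 2 / 2 4 1 3 / 1 3 2 4.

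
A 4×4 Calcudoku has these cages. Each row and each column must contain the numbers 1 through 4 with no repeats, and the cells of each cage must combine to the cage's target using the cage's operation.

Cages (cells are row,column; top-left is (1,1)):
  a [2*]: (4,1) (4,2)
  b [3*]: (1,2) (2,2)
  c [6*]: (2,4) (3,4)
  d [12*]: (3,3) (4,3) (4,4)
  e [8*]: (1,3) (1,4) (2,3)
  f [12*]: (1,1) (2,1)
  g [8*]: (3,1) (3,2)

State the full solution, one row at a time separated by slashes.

4 3 2 1 / 3 1 4 2 / 2 4 1 3 / 1 2 3 4

Row 3 needs a 1, and only (3,3) is open for it.
Cage e has product 8, leaving (1,4) = 1.
Row 1 already has 1; hence (1,2) = 3.
Cage b needs two cells with product 3, leaving (2,2) = 1.
Column 2 now contains 1, leaving (4,2) = 2.
Row 1 now contains 3, leaving (1,1) = 4.
Row 1 now contains 4; hence (1,3) = 2.
The two cells of cage f must have product 12; hence (2,1) = 3.
Column 3 now contains 2, so (2,3) = 4.
3 is placed in row 2, leaving (2,4) = 2.
Cage g needs two cells with product 8; hence (3,1) = 2.
2 is placed in column 2, so (3,2) = 4.
Column 4 now contains 2, leaving (3,4) = 3.
Row 4 already has 2, leaving (4,1) = 1.
4 is placed in column 3, leaving (4,3) = 3.
Column 4 now contains 3; hence (4,4) = 4.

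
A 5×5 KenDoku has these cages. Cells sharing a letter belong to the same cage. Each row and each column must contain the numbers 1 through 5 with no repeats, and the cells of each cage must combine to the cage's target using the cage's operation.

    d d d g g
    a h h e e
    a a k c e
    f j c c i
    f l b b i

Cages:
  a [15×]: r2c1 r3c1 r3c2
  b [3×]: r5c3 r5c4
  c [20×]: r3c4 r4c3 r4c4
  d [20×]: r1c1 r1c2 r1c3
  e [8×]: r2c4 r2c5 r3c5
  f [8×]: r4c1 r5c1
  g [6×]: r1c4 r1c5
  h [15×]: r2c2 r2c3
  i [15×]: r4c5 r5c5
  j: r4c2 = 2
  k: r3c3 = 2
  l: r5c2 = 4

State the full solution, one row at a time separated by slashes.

K is a freebie, leaving r3c3 = 2.
Cage j is given, which forces r4c2 = 2.
L is a freebie; hence r5c2 = 4.
2 is placed in row 4, leaving r4c1 = 4.
Row 5 already has 4, leaving r5c1 = 2.
Cage d has product 20, so r1c3 = 4.
Cage c has product 20, leaving r3c4 = 4.
Row 3 now contains 4, so r3c5 = 1.
The 3 cells of cage a must have product 15; hence r2c1 = 1.
Cage e needs product 8; hence r2c4 = 2.
Cage e has product 8, so r2c5 = 4.
Column 1 already has 1, so r1c1 = 5.
The 3 cells of cage d must have product 20, leaving r1c2 = 1.
Column 4 now contains 2, so r1c4 = 3.
Cage g needs two cells with product 6, which forces r1c5 = 2.
5 is placed in column 1, which forces r3c1 = 3.
Row 3 now contains 3, which forces r3c2 = 5.
Column 4 now contains 3, which forces r5c4 = 1.
Column 2 already has 5, so r2c2 = 3.
Cage h needs two cells with product 15, which forces r2c3 = 5.
Cage c has product 20, which forces r4c3 = 1.
Column 4 now contains 1, which forces r4c4 = 5.
5 is placed in row 4, so r4c5 = 3.
Row 5 already has 1, so r5c3 = 3.
3 is placed in column 5, so r5c5 = 5.

5 1 4 3 2 / 1 3 5 2 4 / 3 5 2 4 1 / 4 2 1 5 3 / 2 4 3 1 5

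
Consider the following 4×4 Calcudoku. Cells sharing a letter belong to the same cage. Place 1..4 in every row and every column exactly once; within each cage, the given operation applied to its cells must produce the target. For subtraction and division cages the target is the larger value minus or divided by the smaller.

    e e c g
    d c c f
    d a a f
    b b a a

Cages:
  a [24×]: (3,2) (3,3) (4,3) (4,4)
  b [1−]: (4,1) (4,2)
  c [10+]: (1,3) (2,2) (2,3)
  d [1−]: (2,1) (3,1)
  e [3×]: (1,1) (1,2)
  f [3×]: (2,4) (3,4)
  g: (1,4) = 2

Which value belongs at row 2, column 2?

Cage g is a single given cell, so (1,4) = 2.
The only place for 4 in row 1 is (1,3).
The 3 cells of cage c must have sum 10, which forces (2,2) = 4.
4 is placed in column 3, which forces (2,3) = 2.
Cage a has product 24, leaving (3,2) = 2.
The 4 cells of cage a must have product 24, leaving (4,4) = 4.
The two cells of cage d must have difference 1, so (2,1) = 3.
Row 2 now contains 3, leaving (2,4) = 1.
Row 3 now contains 2; hence (3,1) = 4.
Column 4 now contains 1, which forces (3,4) = 3.
Cage b's pair has difference 1, which forces (4,1) = 2.
Column 1 already has 3, leaving (1,1) = 1.
Cage e needs two cells with product 3, which forces (1,2) = 3.
Row 3 already has 3; hence (3,3) = 1.
Column 2 already has 3, which forces (4,2) = 1.
Cage a has product 24, so (4,3) = 3.
The full grid is 1 3 4 2 / 3 4 2 1 / 4 2 1 3 / 2 1 3 4.

4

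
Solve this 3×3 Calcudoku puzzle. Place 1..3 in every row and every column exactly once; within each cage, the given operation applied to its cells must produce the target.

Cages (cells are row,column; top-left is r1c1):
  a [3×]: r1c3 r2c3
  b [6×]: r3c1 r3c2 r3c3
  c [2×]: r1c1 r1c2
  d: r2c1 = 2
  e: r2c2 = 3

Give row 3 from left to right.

3 1 2

D is a freebie, so r2c1 = 2.
E is a freebie; hence r2c2 = 3.
Row 2 already has 3, which forces r2c3 = 1.
2 is placed in column 1, which forces r1c1 = 1.
Cage c needs two cells with product 2, which forces r1c2 = 2.
Column 3 now contains 1, so r1c3 = 3.
1 is placed in column 1; hence r3c1 = 3.
Column 2 now contains 2; hence r3c2 = 1.
Column 3 now contains 3, leaving r3c3 = 2.
Completed grid: 1 2 3 / 2 3 1 / 3 1 2.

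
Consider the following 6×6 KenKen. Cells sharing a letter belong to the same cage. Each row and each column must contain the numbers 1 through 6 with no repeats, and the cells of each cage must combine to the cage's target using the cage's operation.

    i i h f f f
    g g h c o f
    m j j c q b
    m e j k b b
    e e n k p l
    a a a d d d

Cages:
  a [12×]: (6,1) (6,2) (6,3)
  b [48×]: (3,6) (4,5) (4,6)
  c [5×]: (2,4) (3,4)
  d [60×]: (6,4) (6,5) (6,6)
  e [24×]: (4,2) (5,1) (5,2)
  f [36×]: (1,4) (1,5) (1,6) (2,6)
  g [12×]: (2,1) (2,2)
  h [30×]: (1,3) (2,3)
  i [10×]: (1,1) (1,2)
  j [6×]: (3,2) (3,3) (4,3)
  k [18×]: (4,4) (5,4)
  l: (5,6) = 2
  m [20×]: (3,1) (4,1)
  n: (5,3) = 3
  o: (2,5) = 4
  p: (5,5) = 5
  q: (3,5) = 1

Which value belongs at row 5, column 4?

6

Cage o is given, leaving (2,5) = 4.
Cage q is given; hence (3,5) = 1.
N is a freebie, so (5,3) = 3.
Row 5 now contains 3, so (5,4) = 6.
Cage p is a single given cell, so (5,5) = 5.
Cage l is given; hence (5,6) = 2.
Cage c's pair has product 5, leaving (2,4) = 1.
Cage j has product 6, leaving (3,2) = 3.
The 3 cells of cage j must have product 6, so (3,3) = 2.
1 is placed in row 3; hence (3,4) = 5.
The 3 cells of cage e must have product 24; hence (4,2) = 6.
Cage j has product 6, which forces (4,3) = 1.
Column 4 now contains 6, so (4,4) = 3.
The 3 cells of cage b must have product 48, which forces (4,5) = 2.
6 is placed in row 4; hence (4,6) = 4.
Cage f needs product 36, which forces (1,6) = 1.
Cage g needs two cells with product 12, so (2,1) = 6.
Column 2 now contains 6, which forces (2,2) = 2.
6 is placed in row 2, which forces (2,3) = 5.
6 is placed in row 2; hence (2,6) = 3.
Row 3 now contains 5, leaving (3,1) = 4.
Column 6 now contains 4, leaving (3,6) = 6.
Row 4 already has 4, so (4,1) = 5.
4 is placed in column 1, which forces (5,1) = 1.
1 is placed in row 5, which forces (5,2) = 4.
Column 2 already has 2, which forces (6,2) = 1.
Cage d has product 60, so (6,6) = 5.
Column 1 now contains 5, so (1,1) = 2.
Column 2 already has 2, leaving (1,2) = 5.
Column 3 already has 5, leaving (1,3) = 6.
2 is placed in row 1, leaving (1,4) = 4.
Row 1 already has 6, so (1,5) = 3.
Column 1 already has 2; hence (6,1) = 3.
Column 3 now contains 6, which forces (6,3) = 4.
4 is placed in column 4, so (6,4) = 2.
3 is placed in column 5, leaving (6,5) = 6.
Completed grid: 2 5 6 4 3 1 / 6 2 5 1 4 3 / 4 3 2 5 1 6 / 5 6 1 3 2 4 / 1 4 3 6 5 2 / 3 1 4 2 6 5.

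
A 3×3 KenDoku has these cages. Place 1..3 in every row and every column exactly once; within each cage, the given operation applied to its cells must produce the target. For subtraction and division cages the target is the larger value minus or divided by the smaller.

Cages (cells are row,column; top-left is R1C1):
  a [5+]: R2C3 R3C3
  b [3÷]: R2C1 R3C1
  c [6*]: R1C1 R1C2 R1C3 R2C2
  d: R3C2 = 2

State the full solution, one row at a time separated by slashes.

Cage c needs product 6, so R2C2 = 1.
Cage d is a single given cell; hence R3C2 = 2.
Row 3 already has 2, so R3C3 = 3.
Column 2 already has 2, so R1C2 = 3.
Row 2 now contains 1; hence R2C1 = 3.
3 is placed in column 3, which forces R2C3 = 2.
Row 3 now contains 3, so R3C1 = 1.
1 is placed in column 1, which forces R1C1 = 2.
Column 3 now contains 2, which forces R1C3 = 1.

2 3 1 / 3 1 2 / 1 2 3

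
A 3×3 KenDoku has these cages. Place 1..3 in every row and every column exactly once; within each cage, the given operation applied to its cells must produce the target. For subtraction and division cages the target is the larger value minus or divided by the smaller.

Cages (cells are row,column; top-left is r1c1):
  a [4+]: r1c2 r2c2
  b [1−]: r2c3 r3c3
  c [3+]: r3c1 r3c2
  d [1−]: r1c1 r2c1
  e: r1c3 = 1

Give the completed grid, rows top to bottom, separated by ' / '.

Cage e is a single given cell, which forces r1c3 = 1.
Row 1 now contains 1, which forces r1c2 = 3.
The two cells of cage a must have sum 4, leaving r2c2 = 1.
Column 2 already has 1; hence r3c2 = 2.
Row 3 already has 2, which forces r3c3 = 3.
Row 1 now contains 3, which forces r1c1 = 2.
The two cells of cage d must have difference 1; hence r2c1 = 3.
Column 3 already has 3; hence r2c3 = 2.
Row 3 already has 2, which forces r3c1 = 1.

2 3 1 / 3 1 2 / 1 2 3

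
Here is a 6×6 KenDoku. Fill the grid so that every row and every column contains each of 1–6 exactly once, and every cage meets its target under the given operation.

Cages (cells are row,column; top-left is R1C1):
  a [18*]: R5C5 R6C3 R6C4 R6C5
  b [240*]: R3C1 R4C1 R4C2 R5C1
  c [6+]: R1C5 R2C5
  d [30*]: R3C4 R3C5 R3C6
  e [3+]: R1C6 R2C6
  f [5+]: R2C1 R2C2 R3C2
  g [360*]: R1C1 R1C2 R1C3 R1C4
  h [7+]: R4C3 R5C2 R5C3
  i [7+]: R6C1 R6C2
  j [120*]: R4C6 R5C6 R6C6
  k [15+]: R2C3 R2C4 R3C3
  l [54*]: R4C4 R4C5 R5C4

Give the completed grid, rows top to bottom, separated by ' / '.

3 6 5 4 2 1 / 1 3 6 5 4 2 / 6 1 4 2 5 3 / 4 2 1 6 3 5 / 5 4 2 3 1 6 / 2 5 3 1 6 4

The 3 cells of cage l must have product 54; hence R4C4 = 6.
Cage l needs product 54, so R4C5 = 3.
Cage l needs product 54, which forces R5C4 = 3.
Column 5 now contains 3, so R5C5 = 1.
Cage h needs sum 7, so R4C3 = 1.
The 4 cells of cage a must have product 18, so R6C3 = 3.
Cage a has product 18; hence R6C4 = 1.
Cage a has product 18, leaving R6C5 = 6.
The 3 cells of cage d must have product 30, which forces R3C6 = 3.
The 3 cells of cage j must have product 120, so R5C6 = 6.
Cage b needs product 240, so R3C1 = 6.
The 3 cells of cage k must have sum 15; hence R2C3 = 6.
Cage g needs product 360, so R1C1 = 3.
Cage g has product 360, so R1C2 = 6.
In row 1, 1 can only go at R1C6, so R1C6 = 1.
Column 6 already has 1, so R2C6 = 2.
Cage c needs two cells with sum 6, so R1C5 = 2.
Row 2 already has 2, so R2C1 = 1.
Cage f has sum 5, which forces R2C2 = 3.
Row 2 already has 2, which forces R2C5 = 4.
Cage f has sum 5, so R3C2 = 1.
2 is placed in column 5, leaving R3C5 = 5.
Row 2 now contains 4, so R2C4 = 5.
Row 3 already has 5; hence R3C3 = 4.
Row 3 already has 5, so R3C4 = 2.
Column 3 already has 4; hence R5C3 = 2.
Column 3 already has 4, so R1C3 = 5.
5 is placed in column 4, so R1C4 = 4.
Row 5 now contains 2; hence R5C2 = 4.
The 4 cells of cage b must have product 240, which forces R4C1 = 4.
Cage b needs product 240; hence R4C2 = 2.
Row 4 now contains 4, so R4C6 = 5.
Row 5 now contains 4, leaving R5C1 = 5.
5 is placed in column 1, leaving R6C1 = 2.
Column 2 already has 2, so R6C2 = 5.
Column 6 now contains 5, so R6C6 = 4.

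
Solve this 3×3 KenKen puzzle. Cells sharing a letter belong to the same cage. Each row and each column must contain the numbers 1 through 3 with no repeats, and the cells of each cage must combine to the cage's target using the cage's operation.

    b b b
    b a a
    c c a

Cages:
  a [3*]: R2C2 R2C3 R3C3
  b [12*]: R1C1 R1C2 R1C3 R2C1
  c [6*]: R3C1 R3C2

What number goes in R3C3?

1

The 4 cells of cage b must have product 12, so R2C1 = 2.
Cage a needs product 3, which forces R2C2 = 1.
Cage a has product 3, so R2C3 = 3.
Column 1 now contains 2, so R3C1 = 3.
Row 3 already has 3; hence R3C2 = 2.
Cage a has product 3, which forces R3C3 = 1.
Column 1 now contains 3, so R1C1 = 1.
Column 2 already has 2, which forces R1C2 = 3.
Column 3 already has 1, so R1C3 = 2.
The full grid is 1 3 2 / 2 1 3 / 3 2 1.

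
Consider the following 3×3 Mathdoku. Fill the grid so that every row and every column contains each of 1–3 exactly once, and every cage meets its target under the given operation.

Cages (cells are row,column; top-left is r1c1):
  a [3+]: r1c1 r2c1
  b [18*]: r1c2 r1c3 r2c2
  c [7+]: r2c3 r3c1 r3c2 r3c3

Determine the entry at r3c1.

3

Cage b has product 18, which forces r1c2 = 2.
Cage b needs product 18, which forces r1c3 = 3.
Cage b needs product 18, so r2c2 = 3.
Cage c has sum 7, so r2c3 = 1.
3 is placed in column 2, so r3c2 = 1.
Column 3 now contains 3, leaving r3c3 = 2.
Row 1 now contains 2, which forces r1c1 = 1.
Row 2 already has 1, so r2c1 = 2.
Row 3 already has 2; hence r3c1 = 3.
Filled in: 1 2 3 / 2 3 1 / 3 1 2.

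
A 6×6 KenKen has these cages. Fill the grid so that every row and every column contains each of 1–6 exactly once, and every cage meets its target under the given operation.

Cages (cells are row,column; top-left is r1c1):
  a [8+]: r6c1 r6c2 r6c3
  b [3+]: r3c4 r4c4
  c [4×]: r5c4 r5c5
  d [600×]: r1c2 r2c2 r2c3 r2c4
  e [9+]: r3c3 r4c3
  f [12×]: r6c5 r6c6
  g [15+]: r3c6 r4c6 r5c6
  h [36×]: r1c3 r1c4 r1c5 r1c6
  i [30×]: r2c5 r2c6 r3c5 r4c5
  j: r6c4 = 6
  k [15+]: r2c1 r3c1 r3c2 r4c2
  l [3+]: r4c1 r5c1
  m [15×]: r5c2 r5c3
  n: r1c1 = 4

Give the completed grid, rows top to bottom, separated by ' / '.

4 5 1 3 6 2 / 3 6 4 5 2 1 / 6 2 3 1 5 4 / 1 4 6 2 3 5 / 2 3 5 4 1 6 / 5 1 2 6 4 3

N is a freebie, which forces r1c1 = 4.
Cage d needs product 600, leaving r1c2 = 5.
5 is placed in column 2, which forces r5c2 = 3.
Row 5 already has 3, which forces r5c3 = 5.
Cage j is a single given cell; hence r6c4 = 6.
The 4 cells of cage d must have product 600; hence r2c4 = 5.
Row 5 needs a 2, and only r5c1 is open for it.
2 is placed in column 1, which forces r4c1 = 1.
Row 4 already has 1, which forces r4c4 = 2.
Column 4 already has 2, so r3c4 = 1.
1 is placed in column 4, so r5c4 = 4.
Row 5 already has 4, so r5c5 = 1.
Row 5 already has 4; hence r5c6 = 6.
1 is placed in column 4; hence r1c4 = 3.
The 4 cells of cage i must have product 30; hence r2c6 = 1.
Row 3 now contains 1, so r3c2 = 2.
Cage k needs sum 15, which forces r4c2 = 4.
4 is placed in row 4, which forces r4c6 = 5.
Column 2 already has 4, leaving r6c2 = 1.
Cage h has product 36; hence r1c3 = 1.
Cage h needs product 36, which forces r1c5 = 6.
Column 6 now contains 1, leaving r1c6 = 2.
Column 2 already has 4, leaving r2c2 = 6.
The 4 cells of cage d must have product 600, which forces r2c3 = 4.
Cage i has product 30, so r2c5 = 2.
Cage i has product 30, which forces r3c5 = 5.
Column 6 already has 5, leaving r3c6 = 4.
5 is placed in row 4, leaving r4c5 = 3.
Column 3 now contains 4; hence r6c3 = 2.
Column 5 already has 3, leaving r6c5 = 4.
4 is placed in column 6, so r6c6 = 3.
Row 2 now contains 6; hence r2c1 = 3.
Cage k needs sum 15, leaving r3c1 = 6.
Cage e needs two cells with sum 9, which forces r3c3 = 3.
3 is placed in row 4, so r4c3 = 6.
3 is placed in row 6, so r6c1 = 5.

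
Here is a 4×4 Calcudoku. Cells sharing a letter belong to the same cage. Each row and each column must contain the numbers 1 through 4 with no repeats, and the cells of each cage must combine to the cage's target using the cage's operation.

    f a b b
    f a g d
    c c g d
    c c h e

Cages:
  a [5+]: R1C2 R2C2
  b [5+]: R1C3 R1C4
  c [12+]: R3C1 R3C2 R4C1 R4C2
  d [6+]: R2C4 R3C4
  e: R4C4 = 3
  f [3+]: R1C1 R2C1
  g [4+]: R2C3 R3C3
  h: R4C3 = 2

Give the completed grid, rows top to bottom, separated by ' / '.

H is a freebie, leaving R4C3 = 2.
E is a freebie, leaving R4C4 = 3.
Row 3 needs a 1, and only R3C3 is open for it.
1 is placed in column 3; hence R2C3 = 3.
Column 3 already has 3, so R1C3 = 4.
The two cells of cage b must have sum 5, so R1C4 = 1.
Row 1 already has 1, leaving R1C1 = 2.
Row 1 already has 1, which forces R1C2 = 3.
Cage f needs two cells with sum 3; hence R2C1 = 1.
The two cells of cage a must have sum 5, leaving R2C2 = 2.
2 is placed in row 2, so R2C4 = 4.
Column 2 now contains 3, so R3C2 = 4.
4 is placed in column 4, leaving R3C4 = 2.
Column 1 now contains 1, so R4C1 = 4.
Column 2 now contains 4; hence R4C2 = 1.
4 is placed in row 3, which forces R3C1 = 3.

2 3 4 1 / 1 2 3 4 / 3 4 1 2 / 4 1 2 3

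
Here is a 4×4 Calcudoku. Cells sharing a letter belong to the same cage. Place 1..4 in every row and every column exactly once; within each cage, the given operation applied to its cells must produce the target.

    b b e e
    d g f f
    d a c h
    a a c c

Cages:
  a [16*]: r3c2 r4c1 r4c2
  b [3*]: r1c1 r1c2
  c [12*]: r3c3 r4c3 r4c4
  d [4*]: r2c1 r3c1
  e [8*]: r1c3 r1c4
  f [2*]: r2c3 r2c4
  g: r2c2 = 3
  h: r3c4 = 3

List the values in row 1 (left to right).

3 1 2 4

Cage g is given, so r2c2 = 3.
Cage h is given, so r3c4 = 3.
Cage b's pair has product 3; hence r1c1 = 3.
3 is placed in column 2, leaving r1c2 = 1.
Column 2 already has 1, so r4c2 = 4.
Cage c needs product 12, which forces r4c3 = 3.
Column 2 now contains 4; hence r3c2 = 2.
2 is placed in row 3, so r3c3 = 4.
Row 4 now contains 4; hence r4c1 = 2.
2 is placed in row 4, leaving r4c4 = 1.
4 is placed in column 3, leaving r1c3 = 2.
Cage e needs two cells with product 8, leaving r1c4 = 4.
Cage d needs two cells with product 4, so r2c1 = 4.
The two cells of cage f must have product 2, which forces r2c3 = 1.
Column 4 now contains 1, leaving r2c4 = 2.
Row 3 now contains 4, leaving r3c1 = 1.
Filled in: 3 1 2 4 / 4 3 1 2 / 1 2 4 3 / 2 4 3 1.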